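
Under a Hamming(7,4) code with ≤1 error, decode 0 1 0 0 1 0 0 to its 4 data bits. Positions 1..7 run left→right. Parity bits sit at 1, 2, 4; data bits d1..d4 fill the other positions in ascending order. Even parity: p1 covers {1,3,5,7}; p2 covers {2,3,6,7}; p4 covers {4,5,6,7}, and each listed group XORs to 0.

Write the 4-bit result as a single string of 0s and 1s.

s1 (pos 1,3,5,7): 0⊕0⊕1⊕0 = 1
s2 (pos 2,3,6,7): 1⊕0⊕0⊕0 = 1
s4 (pos 4,5,6,7): 0⊕1⊕0⊕0 = 1
Syndrome s4…s1 = 111 → error at position 7.
Flip position 7: 0100100 → 0100101
Read data bits from positions 3,5,6,7: 0101

0101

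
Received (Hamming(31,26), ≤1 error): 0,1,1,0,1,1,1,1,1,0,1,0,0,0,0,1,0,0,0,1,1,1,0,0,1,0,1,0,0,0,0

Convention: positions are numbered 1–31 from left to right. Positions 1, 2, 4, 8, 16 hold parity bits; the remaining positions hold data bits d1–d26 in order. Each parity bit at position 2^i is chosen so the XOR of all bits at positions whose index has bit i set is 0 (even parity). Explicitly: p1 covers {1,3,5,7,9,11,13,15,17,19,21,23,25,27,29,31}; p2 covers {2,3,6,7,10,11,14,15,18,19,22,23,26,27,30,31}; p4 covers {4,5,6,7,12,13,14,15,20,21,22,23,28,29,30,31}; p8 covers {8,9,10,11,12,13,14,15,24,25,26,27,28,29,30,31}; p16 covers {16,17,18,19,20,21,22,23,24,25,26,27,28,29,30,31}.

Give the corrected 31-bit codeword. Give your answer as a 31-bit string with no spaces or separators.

0110111111100001000111001010000

s1 (pos 1,3,5,7,9,11,13,15,17,19,21,23,25,27,29,31): 0⊕1⊕1⊕1⊕1⊕1⊕0⊕0⊕0⊕0⊕1⊕0⊕1⊕1⊕0⊕0 = 0
s2 (pos 2,3,6,7,10,11,14,15,18,19,22,23,26,27,30,31): 1⊕1⊕1⊕1⊕0⊕1⊕0⊕0⊕0⊕0⊕1⊕0⊕0⊕1⊕0⊕0 = 1
s4 (pos 4,5,6,7,12,13,14,15,20,21,22,23,28,29,30,31): 0⊕1⊕1⊕1⊕0⊕0⊕0⊕0⊕1⊕1⊕1⊕0⊕0⊕0⊕0⊕0 = 0
s8 (pos 8,9,10,11,12,13,14,15,24,25,26,27,28,29,30,31): 1⊕1⊕0⊕1⊕0⊕0⊕0⊕0⊕0⊕1⊕0⊕1⊕0⊕0⊕0⊕0 = 1
s16 (pos 16,17,18,19,20,21,22,23,24,25,26,27,28,29,30,31): 1⊕0⊕0⊕0⊕1⊕1⊕1⊕0⊕0⊕1⊕0⊕1⊕0⊕0⊕0⊕0 = 0
Syndrome s16…s1 = 01010 → error at position 10.
Flip position 10: 0110111110100001000111001010000 → 0110111111100001000111001010000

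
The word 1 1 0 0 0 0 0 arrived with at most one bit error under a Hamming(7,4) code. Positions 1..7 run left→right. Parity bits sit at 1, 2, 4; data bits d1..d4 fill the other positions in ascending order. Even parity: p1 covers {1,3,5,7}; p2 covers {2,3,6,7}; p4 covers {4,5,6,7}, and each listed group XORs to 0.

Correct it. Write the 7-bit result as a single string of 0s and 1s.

1110000

s1 (pos 1,3,5,7): 1⊕0⊕0⊕0 = 1
s2 (pos 2,3,6,7): 1⊕0⊕0⊕0 = 1
s4 (pos 4,5,6,7): 0⊕0⊕0⊕0 = 0
Syndrome s4…s1 = 011 → error at position 3.
Flip position 3: 1100000 → 1110000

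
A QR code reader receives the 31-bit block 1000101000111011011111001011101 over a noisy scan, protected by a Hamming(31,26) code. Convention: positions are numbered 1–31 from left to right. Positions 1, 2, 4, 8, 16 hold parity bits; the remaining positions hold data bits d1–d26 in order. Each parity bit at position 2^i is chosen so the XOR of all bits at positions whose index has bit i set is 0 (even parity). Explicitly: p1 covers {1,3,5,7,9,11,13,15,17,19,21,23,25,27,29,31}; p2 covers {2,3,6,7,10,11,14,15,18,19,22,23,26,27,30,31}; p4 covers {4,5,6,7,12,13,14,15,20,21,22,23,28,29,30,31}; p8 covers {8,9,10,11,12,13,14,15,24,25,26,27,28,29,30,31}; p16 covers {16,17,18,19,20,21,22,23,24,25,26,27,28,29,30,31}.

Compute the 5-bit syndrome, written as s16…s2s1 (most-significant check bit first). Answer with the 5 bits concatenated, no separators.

s1 (pos 1,3,5,7,9,11,13,15,17,19,21,23,25,27,29,31): 1⊕0⊕1⊕1⊕0⊕1⊕1⊕1⊕0⊕1⊕1⊕0⊕1⊕1⊕1⊕1 = 0
s2 (pos 2,3,6,7,10,11,14,15,18,19,22,23,26,27,30,31): 0⊕0⊕0⊕1⊕0⊕1⊕0⊕1⊕1⊕1⊕1⊕0⊕0⊕1⊕0⊕1 = 0
s4 (pos 4,5,6,7,12,13,14,15,20,21,22,23,28,29,30,31): 0⊕1⊕0⊕1⊕1⊕1⊕0⊕1⊕1⊕1⊕1⊕0⊕1⊕1⊕0⊕1 = 1
s8 (pos 8,9,10,11,12,13,14,15,24,25,26,27,28,29,30,31): 0⊕0⊕0⊕1⊕1⊕1⊕0⊕1⊕0⊕1⊕0⊕1⊕1⊕1⊕0⊕1 = 1
s16 (pos 16,17,18,19,20,21,22,23,24,25,26,27,28,29,30,31): 1⊕0⊕1⊕1⊕1⊕1⊕1⊕0⊕0⊕1⊕0⊕1⊕1⊕1⊕0⊕1 = 1
Syndrome s16…s1 = 11100 → error at position 28.

11100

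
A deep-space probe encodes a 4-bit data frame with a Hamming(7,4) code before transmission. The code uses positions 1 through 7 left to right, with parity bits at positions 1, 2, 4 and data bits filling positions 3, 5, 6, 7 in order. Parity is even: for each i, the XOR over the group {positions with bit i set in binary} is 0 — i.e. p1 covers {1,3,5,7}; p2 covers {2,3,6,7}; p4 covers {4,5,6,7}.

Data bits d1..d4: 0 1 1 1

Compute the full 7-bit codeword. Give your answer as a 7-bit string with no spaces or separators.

Place data at non-parity positions: p1 p2 0 p4 1 1 1
p1 (pos 1,3,5,7): XOR of data positions = 0⊕1⊕1 = 0
p2 (pos 2,3,6,7): XOR of data positions = 0⊕1⊕1 = 0
p4 (pos 4,5,6,7): XOR of data positions = 1⊕1⊕1 = 1
Codeword: 0001111

0001111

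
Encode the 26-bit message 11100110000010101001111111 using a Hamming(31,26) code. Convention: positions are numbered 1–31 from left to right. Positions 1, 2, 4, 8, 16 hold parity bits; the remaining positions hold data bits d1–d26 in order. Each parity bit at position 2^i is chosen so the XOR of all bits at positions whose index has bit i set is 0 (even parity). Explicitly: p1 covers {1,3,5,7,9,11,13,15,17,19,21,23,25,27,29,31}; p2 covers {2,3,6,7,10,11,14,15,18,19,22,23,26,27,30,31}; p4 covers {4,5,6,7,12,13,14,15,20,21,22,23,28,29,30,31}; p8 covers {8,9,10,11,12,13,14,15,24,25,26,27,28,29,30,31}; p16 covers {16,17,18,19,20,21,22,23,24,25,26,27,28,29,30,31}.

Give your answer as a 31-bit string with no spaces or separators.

1010110101100000010101001111111

Place data at non-parity positions: p1 p2 1 p4 1 1 0 p8 0 1 1 0 0 0 0 p16 0 1 0 1 0 1 0 0 1 1 1 1 1 1 1
p1 (pos 1,3,5,7,9,11,13,15,17,19,21,23,25,27,29,31): XOR of data positions = 1⊕1⊕0⊕0⊕1⊕0⊕0⊕0⊕0⊕0⊕0⊕1⊕1⊕1⊕1 = 1
p2 (pos 2,3,6,7,10,11,14,15,18,19,22,23,26,27,30,31): XOR of data positions = 1⊕1⊕0⊕1⊕1⊕0⊕0⊕1⊕0⊕1⊕0⊕1⊕1⊕1⊕1 = 0
p4 (pos 4,5,6,7,12,13,14,15,20,21,22,23,28,29,30,31): XOR of data positions = 1⊕1⊕0⊕0⊕0⊕0⊕0⊕1⊕0⊕1⊕0⊕1⊕1⊕1⊕1 = 0
p8 (pos 8,9,10,11,12,13,14,15,24,25,26,27,28,29,30,31): XOR of data positions = 0⊕1⊕1⊕0⊕0⊕0⊕0⊕0⊕1⊕1⊕1⊕1⊕1⊕1⊕1 = 1
p16 (pos 16,17,18,19,20,21,22,23,24,25,26,27,28,29,30,31): XOR of data positions = 0⊕1⊕0⊕1⊕0⊕1⊕0⊕0⊕1⊕1⊕1⊕1⊕1⊕1⊕1 = 0
Codeword: 1010110101100000010101001111111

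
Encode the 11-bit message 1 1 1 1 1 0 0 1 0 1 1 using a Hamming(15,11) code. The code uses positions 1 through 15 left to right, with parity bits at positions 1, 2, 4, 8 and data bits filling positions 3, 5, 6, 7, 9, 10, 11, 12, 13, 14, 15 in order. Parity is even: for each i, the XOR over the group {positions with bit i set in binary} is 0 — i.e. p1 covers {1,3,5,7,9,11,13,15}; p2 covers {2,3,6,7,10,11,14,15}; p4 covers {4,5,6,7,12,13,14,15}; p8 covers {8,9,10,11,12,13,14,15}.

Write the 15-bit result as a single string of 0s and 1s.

111011101001011

Place data at non-parity positions: p1 p2 1 p4 1 1 1 p8 1 0 0 1 0 1 1
p1 (pos 1,3,5,7,9,11,13,15): XOR of data positions = 1⊕1⊕1⊕1⊕0⊕0⊕1 = 1
p2 (pos 2,3,6,7,10,11,14,15): XOR of data positions = 1⊕1⊕1⊕0⊕0⊕1⊕1 = 1
p4 (pos 4,5,6,7,12,13,14,15): XOR of data positions = 1⊕1⊕1⊕1⊕0⊕1⊕1 = 0
p8 (pos 8,9,10,11,12,13,14,15): XOR of data positions = 1⊕0⊕0⊕1⊕0⊕1⊕1 = 0
Codeword: 111011101001011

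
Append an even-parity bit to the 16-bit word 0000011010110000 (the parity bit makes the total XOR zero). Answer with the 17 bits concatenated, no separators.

00000110101100001

XOR of the 16 data bits: 0⊕0⊕0⊕0⊕0⊕1⊕1⊕0⊕1⊕0⊕1⊕1⊕0⊕0⊕0⊕0 = 1
Parity bit = 1 (so all 17 bits XOR to 0).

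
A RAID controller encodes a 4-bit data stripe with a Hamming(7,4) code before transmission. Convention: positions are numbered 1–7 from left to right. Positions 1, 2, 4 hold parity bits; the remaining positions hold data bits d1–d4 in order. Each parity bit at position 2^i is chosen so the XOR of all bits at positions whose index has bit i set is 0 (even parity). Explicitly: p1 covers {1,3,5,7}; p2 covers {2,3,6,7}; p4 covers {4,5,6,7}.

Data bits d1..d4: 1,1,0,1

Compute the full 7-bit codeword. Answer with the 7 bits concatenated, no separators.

Place data at non-parity positions: p1 p2 1 p4 1 0 1
p1 (pos 1,3,5,7): XOR of data positions = 1⊕1⊕1 = 1
p2 (pos 2,3,6,7): XOR of data positions = 1⊕0⊕1 = 0
p4 (pos 4,5,6,7): XOR of data positions = 1⊕0⊕1 = 0
Codeword: 1010101

1010101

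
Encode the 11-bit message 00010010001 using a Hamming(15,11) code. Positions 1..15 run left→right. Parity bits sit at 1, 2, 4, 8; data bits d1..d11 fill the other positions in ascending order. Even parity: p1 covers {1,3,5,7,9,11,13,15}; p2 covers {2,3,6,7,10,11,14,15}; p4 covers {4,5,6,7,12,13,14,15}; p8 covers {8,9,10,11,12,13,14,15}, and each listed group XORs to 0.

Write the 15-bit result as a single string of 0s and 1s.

Place data at non-parity positions: p1 p2 0 p4 0 0 1 p8 0 0 1 0 0 0 1
p1 (pos 1,3,5,7,9,11,13,15): XOR of data positions = 0⊕0⊕1⊕0⊕1⊕0⊕1 = 1
p2 (pos 2,3,6,7,10,11,14,15): XOR of data positions = 0⊕0⊕1⊕0⊕1⊕0⊕1 = 1
p4 (pos 4,5,6,7,12,13,14,15): XOR of data positions = 0⊕0⊕1⊕0⊕0⊕0⊕1 = 0
p8 (pos 8,9,10,11,12,13,14,15): XOR of data positions = 0⊕0⊕1⊕0⊕0⊕0⊕1 = 0
Codeword: 110000100010001

110000100010001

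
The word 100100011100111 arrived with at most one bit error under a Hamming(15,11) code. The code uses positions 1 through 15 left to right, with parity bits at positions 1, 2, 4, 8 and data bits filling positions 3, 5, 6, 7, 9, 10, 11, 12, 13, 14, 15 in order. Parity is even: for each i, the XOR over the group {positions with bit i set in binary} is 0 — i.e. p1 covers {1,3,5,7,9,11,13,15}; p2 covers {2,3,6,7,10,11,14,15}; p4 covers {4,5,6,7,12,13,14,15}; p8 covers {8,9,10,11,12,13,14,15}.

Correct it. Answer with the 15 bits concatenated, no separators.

110100011100111

s1 (pos 1,3,5,7,9,11,13,15): 1⊕0⊕0⊕0⊕1⊕0⊕1⊕1 = 0
s2 (pos 2,3,6,7,10,11,14,15): 0⊕0⊕0⊕0⊕1⊕0⊕1⊕1 = 1
s4 (pos 4,5,6,7,12,13,14,15): 1⊕0⊕0⊕0⊕0⊕1⊕1⊕1 = 0
s8 (pos 8,9,10,11,12,13,14,15): 1⊕1⊕1⊕0⊕0⊕1⊕1⊕1 = 0
Syndrome s8…s1 = 0010 → error at position 2.
Flip position 2: 100100011100111 → 110100011100111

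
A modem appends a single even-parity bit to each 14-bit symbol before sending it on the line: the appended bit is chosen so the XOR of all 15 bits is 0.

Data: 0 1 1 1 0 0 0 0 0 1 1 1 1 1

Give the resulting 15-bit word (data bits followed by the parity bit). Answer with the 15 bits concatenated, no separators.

XOR of the 14 data bits: 0⊕1⊕1⊕1⊕0⊕0⊕0⊕0⊕0⊕1⊕1⊕1⊕1⊕1 = 0
Parity bit = 0 (so all 15 bits XOR to 0).

011100000111110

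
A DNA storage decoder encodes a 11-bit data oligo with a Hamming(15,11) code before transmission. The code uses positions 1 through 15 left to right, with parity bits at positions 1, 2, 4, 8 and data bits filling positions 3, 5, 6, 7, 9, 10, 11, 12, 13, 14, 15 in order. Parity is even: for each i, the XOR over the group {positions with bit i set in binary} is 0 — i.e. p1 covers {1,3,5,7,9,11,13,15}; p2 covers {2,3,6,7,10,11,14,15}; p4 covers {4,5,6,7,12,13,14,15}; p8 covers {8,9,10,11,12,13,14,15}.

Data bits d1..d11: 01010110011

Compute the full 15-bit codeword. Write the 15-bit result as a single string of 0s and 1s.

Place data at non-parity positions: p1 p2 0 p4 1 0 1 p8 0 1 1 0 0 1 1
p1 (pos 1,3,5,7,9,11,13,15): XOR of data positions = 0⊕1⊕1⊕0⊕1⊕0⊕1 = 0
p2 (pos 2,3,6,7,10,11,14,15): XOR of data positions = 0⊕0⊕1⊕1⊕1⊕1⊕1 = 1
p4 (pos 4,5,6,7,12,13,14,15): XOR of data positions = 1⊕0⊕1⊕0⊕0⊕1⊕1 = 0
p8 (pos 8,9,10,11,12,13,14,15): XOR of data positions = 0⊕1⊕1⊕0⊕0⊕1⊕1 = 0
Codeword: 010010100110011

010010100110011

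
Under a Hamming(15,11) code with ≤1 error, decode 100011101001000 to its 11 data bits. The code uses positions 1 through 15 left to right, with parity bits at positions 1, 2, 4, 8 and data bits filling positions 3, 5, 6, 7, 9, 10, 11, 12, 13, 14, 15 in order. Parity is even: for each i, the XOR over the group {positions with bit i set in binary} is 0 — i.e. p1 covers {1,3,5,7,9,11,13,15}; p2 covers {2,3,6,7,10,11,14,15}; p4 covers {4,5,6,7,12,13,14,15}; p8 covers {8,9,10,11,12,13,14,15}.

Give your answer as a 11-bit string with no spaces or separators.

s1 (pos 1,3,5,7,9,11,13,15): 1⊕0⊕1⊕1⊕1⊕0⊕0⊕0 = 0
s2 (pos 2,3,6,7,10,11,14,15): 0⊕0⊕1⊕1⊕0⊕0⊕0⊕0 = 0
s4 (pos 4,5,6,7,12,13,14,15): 0⊕1⊕1⊕1⊕1⊕0⊕0⊕0 = 0
s8 (pos 8,9,10,11,12,13,14,15): 0⊕1⊕0⊕0⊕1⊕0⊕0⊕0 = 0
Syndrome s8…s1 = 0000 → no error.
Read data bits from positions 3,5,6,7,9,10,11,12,13,14,15: 01111001000

01111001000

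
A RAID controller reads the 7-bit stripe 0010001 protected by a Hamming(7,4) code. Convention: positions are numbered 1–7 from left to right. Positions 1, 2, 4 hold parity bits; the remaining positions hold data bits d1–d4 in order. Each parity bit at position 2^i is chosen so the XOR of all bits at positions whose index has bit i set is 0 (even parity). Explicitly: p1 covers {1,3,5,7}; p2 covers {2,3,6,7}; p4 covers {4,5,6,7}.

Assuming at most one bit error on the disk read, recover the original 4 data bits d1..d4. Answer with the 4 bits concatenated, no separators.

1001

s1 (pos 1,3,5,7): 0⊕1⊕0⊕1 = 0
s2 (pos 2,3,6,7): 0⊕1⊕0⊕1 = 0
s4 (pos 4,5,6,7): 0⊕0⊕0⊕1 = 1
Syndrome s4…s1 = 100 → error at position 4.
Flip position 4: 0010001 → 0011001
Read data bits from positions 3,5,6,7: 1001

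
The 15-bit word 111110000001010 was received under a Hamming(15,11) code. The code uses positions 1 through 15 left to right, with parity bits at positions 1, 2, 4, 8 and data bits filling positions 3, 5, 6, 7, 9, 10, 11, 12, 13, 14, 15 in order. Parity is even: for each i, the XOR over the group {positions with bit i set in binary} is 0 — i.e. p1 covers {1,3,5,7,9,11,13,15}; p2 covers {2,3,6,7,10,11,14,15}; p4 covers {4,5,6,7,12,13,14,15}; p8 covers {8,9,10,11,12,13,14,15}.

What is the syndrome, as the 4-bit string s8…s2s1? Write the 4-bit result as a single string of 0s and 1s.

0011

s1 (pos 1,3,5,7,9,11,13,15): 1⊕1⊕1⊕0⊕0⊕0⊕0⊕0 = 1
s2 (pos 2,3,6,7,10,11,14,15): 1⊕1⊕0⊕0⊕0⊕0⊕1⊕0 = 1
s4 (pos 4,5,6,7,12,13,14,15): 1⊕1⊕0⊕0⊕1⊕0⊕1⊕0 = 0
s8 (pos 8,9,10,11,12,13,14,15): 0⊕0⊕0⊕0⊕1⊕0⊕1⊕0 = 0
Syndrome s8…s1 = 0011 → error at position 3.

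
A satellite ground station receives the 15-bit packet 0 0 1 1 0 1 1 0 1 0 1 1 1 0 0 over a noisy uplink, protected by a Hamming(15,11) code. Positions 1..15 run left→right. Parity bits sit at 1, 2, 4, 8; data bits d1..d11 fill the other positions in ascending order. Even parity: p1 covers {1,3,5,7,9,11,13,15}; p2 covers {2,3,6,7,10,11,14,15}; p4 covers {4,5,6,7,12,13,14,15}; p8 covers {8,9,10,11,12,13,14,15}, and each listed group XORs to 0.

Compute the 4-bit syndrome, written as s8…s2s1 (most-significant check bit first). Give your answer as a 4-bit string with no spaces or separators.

s1 (pos 1,3,5,7,9,11,13,15): 0⊕1⊕0⊕1⊕1⊕1⊕1⊕0 = 1
s2 (pos 2,3,6,7,10,11,14,15): 0⊕1⊕1⊕1⊕0⊕1⊕0⊕0 = 0
s4 (pos 4,5,6,7,12,13,14,15): 1⊕0⊕1⊕1⊕1⊕1⊕0⊕0 = 1
s8 (pos 8,9,10,11,12,13,14,15): 0⊕1⊕0⊕1⊕1⊕1⊕0⊕0 = 0
Syndrome s8…s1 = 0101 → error at position 5.

0101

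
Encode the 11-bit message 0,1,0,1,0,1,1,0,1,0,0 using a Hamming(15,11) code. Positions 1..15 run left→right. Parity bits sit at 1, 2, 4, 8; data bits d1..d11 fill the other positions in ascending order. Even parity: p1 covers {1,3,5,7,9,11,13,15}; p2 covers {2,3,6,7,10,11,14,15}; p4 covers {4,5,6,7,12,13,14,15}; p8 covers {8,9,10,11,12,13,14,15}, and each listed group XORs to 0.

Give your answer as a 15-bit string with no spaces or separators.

010110110110100

Place data at non-parity positions: p1 p2 0 p4 1 0 1 p8 0 1 1 0 1 0 0
p1 (pos 1,3,5,7,9,11,13,15): XOR of data positions = 0⊕1⊕1⊕0⊕1⊕1⊕0 = 0
p2 (pos 2,3,6,7,10,11,14,15): XOR of data positions = 0⊕0⊕1⊕1⊕1⊕0⊕0 = 1
p4 (pos 4,5,6,7,12,13,14,15): XOR of data positions = 1⊕0⊕1⊕0⊕1⊕0⊕0 = 1
p8 (pos 8,9,10,11,12,13,14,15): XOR of data positions = 0⊕1⊕1⊕0⊕1⊕0⊕0 = 1
Codeword: 010110110110100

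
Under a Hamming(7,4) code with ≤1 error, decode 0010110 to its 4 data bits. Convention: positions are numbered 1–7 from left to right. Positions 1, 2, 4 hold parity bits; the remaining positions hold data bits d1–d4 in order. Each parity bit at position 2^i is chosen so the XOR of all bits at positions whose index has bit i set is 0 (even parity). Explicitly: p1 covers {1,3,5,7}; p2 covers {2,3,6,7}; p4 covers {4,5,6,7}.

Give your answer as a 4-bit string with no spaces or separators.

1110

s1 (pos 1,3,5,7): 0⊕1⊕1⊕0 = 0
s2 (pos 2,3,6,7): 0⊕1⊕1⊕0 = 0
s4 (pos 4,5,6,7): 0⊕1⊕1⊕0 = 0
Syndrome s4…s1 = 000 → no error.
Read data bits from positions 3,5,6,7: 1110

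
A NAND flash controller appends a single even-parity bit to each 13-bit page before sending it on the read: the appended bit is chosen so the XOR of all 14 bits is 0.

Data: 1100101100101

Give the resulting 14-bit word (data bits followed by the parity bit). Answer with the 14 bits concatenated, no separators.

XOR of the 13 data bits: 1⊕1⊕0⊕0⊕1⊕0⊕1⊕1⊕0⊕0⊕1⊕0⊕1 = 1
Parity bit = 1 (so all 14 bits XOR to 0).

11001011001011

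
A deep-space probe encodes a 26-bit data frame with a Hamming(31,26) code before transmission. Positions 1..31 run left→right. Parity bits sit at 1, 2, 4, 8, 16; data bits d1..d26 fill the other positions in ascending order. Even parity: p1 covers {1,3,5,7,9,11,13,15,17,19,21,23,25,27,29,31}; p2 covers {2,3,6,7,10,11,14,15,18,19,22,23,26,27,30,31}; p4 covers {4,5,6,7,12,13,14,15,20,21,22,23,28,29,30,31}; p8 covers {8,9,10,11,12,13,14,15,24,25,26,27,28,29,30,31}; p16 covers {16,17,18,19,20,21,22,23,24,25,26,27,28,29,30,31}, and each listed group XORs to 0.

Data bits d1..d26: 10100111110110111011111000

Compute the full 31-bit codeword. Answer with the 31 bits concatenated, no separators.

Place data at non-parity positions: p1 p2 1 p4 0 1 0 p8 0 1 1 1 1 1 0 p16 1 1 0 1 1 1 0 1 1 1 1 1 0 0 0
p1 (pos 1,3,5,7,9,11,13,15,17,19,21,23,25,27,29,31): XOR of data positions = 1⊕0⊕0⊕0⊕1⊕1⊕0⊕1⊕0⊕1⊕0⊕1⊕1⊕0⊕0 = 1
p2 (pos 2,3,6,7,10,11,14,15,18,19,22,23,26,27,30,31): XOR of data positions = 1⊕1⊕0⊕1⊕1⊕1⊕0⊕1⊕0⊕1⊕0⊕1⊕1⊕0⊕0 = 1
p4 (pos 4,5,6,7,12,13,14,15,20,21,22,23,28,29,30,31): XOR of data positions = 0⊕1⊕0⊕1⊕1⊕1⊕0⊕1⊕1⊕1⊕0⊕1⊕0⊕0⊕0 = 0
p8 (pos 8,9,10,11,12,13,14,15,24,25,26,27,28,29,30,31): XOR of data positions = 0⊕1⊕1⊕1⊕1⊕1⊕0⊕1⊕1⊕1⊕1⊕1⊕0⊕0⊕0 = 0
p16 (pos 16,17,18,19,20,21,22,23,24,25,26,27,28,29,30,31): XOR of data positions = 1⊕1⊕0⊕1⊕1⊕1⊕0⊕1⊕1⊕1⊕1⊕1⊕0⊕0⊕0 = 0
Codeword: 1110010001111100110111011111000

1110010001111100110111011111000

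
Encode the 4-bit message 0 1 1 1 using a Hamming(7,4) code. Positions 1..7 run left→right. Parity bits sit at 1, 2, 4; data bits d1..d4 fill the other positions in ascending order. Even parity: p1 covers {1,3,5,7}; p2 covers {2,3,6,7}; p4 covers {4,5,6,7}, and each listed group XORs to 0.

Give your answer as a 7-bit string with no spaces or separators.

Place data at non-parity positions: p1 p2 0 p4 1 1 1
p1 (pos 1,3,5,7): XOR of data positions = 0⊕1⊕1 = 0
p2 (pos 2,3,6,7): XOR of data positions = 0⊕1⊕1 = 0
p4 (pos 4,5,6,7): XOR of data positions = 1⊕1⊕1 = 1
Codeword: 0001111

0001111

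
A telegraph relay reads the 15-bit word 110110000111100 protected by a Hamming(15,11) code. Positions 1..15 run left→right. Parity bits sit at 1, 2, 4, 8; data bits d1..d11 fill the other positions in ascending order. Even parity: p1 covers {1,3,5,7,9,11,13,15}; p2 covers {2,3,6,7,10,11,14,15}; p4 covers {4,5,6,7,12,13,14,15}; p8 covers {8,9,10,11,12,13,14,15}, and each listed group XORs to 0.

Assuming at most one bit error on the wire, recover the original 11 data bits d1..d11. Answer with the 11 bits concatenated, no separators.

s1 (pos 1,3,5,7,9,11,13,15): 1⊕0⊕1⊕0⊕0⊕1⊕1⊕0 = 0
s2 (pos 2,3,6,7,10,11,14,15): 1⊕0⊕0⊕0⊕1⊕1⊕0⊕0 = 1
s4 (pos 4,5,6,7,12,13,14,15): 1⊕1⊕0⊕0⊕1⊕1⊕0⊕0 = 0
s8 (pos 8,9,10,11,12,13,14,15): 0⊕0⊕1⊕1⊕1⊕1⊕0⊕0 = 0
Syndrome s8…s1 = 0010 → error at position 2.
Flip position 2: 110110000111100 → 100110000111100
Read data bits from positions 3,5,6,7,9,10,11,12,13,14,15: 01000111100

01000111100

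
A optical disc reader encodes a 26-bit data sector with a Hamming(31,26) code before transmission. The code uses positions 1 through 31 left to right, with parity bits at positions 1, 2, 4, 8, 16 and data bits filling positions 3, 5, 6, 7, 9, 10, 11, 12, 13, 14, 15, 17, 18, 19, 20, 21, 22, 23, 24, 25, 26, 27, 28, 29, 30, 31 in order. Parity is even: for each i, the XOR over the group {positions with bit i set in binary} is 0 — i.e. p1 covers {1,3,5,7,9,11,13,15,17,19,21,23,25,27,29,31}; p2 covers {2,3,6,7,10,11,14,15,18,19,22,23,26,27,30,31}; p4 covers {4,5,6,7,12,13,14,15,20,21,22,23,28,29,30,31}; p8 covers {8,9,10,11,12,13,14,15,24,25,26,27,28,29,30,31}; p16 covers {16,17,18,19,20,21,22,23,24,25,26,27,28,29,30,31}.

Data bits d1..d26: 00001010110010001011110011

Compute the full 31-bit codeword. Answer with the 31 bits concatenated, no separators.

Place data at non-parity positions: p1 p2 0 p4 0 0 0 p8 1 0 1 0 1 1 0 p16 0 1 0 0 0 1 0 1 1 1 1 0 0 1 1
p1 (pos 1,3,5,7,9,11,13,15,17,19,21,23,25,27,29,31): XOR of data positions = 0⊕0⊕0⊕1⊕1⊕1⊕0⊕0⊕0⊕0⊕0⊕1⊕1⊕0⊕1 = 0
p2 (pos 2,3,6,7,10,11,14,15,18,19,22,23,26,27,30,31): XOR of data positions = 0⊕0⊕0⊕0⊕1⊕1⊕0⊕1⊕0⊕1⊕0⊕1⊕1⊕1⊕1 = 0
p4 (pos 4,5,6,7,12,13,14,15,20,21,22,23,28,29,30,31): XOR of data positions = 0⊕0⊕0⊕0⊕1⊕1⊕0⊕0⊕0⊕1⊕0⊕0⊕0⊕1⊕1 = 1
p8 (pos 8,9,10,11,12,13,14,15,24,25,26,27,28,29,30,31): XOR of data positions = 1⊕0⊕1⊕0⊕1⊕1⊕0⊕1⊕1⊕1⊕1⊕0⊕0⊕1⊕1 = 0
p16 (pos 16,17,18,19,20,21,22,23,24,25,26,27,28,29,30,31): XOR of data positions = 0⊕1⊕0⊕0⊕0⊕1⊕0⊕1⊕1⊕1⊕1⊕0⊕0⊕1⊕1 = 0
Codeword: 0001000010101100010001011110011

0001000010101100010001011110011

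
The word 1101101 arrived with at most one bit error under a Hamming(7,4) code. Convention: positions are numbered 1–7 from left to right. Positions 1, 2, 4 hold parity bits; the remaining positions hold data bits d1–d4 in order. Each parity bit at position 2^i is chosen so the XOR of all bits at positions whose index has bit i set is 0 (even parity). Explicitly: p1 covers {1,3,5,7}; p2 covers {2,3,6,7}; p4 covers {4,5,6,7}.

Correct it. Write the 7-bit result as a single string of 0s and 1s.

1101001

s1 (pos 1,3,5,7): 1⊕0⊕1⊕1 = 1
s2 (pos 2,3,6,7): 1⊕0⊕0⊕1 = 0
s4 (pos 4,5,6,7): 1⊕1⊕0⊕1 = 1
Syndrome s4…s1 = 101 → error at position 5.
Flip position 5: 1101101 → 1101001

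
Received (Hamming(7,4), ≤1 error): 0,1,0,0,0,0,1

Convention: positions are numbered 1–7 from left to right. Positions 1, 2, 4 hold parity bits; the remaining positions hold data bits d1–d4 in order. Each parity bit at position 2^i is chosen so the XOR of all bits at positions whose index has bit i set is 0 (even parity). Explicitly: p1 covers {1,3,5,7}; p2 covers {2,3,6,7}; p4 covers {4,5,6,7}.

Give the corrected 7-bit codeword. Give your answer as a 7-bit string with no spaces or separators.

0100101

s1 (pos 1,3,5,7): 0⊕0⊕0⊕1 = 1
s2 (pos 2,3,6,7): 1⊕0⊕0⊕1 = 0
s4 (pos 4,5,6,7): 0⊕0⊕0⊕1 = 1
Syndrome s4…s1 = 101 → error at position 5.
Flip position 5: 0100001 → 0100101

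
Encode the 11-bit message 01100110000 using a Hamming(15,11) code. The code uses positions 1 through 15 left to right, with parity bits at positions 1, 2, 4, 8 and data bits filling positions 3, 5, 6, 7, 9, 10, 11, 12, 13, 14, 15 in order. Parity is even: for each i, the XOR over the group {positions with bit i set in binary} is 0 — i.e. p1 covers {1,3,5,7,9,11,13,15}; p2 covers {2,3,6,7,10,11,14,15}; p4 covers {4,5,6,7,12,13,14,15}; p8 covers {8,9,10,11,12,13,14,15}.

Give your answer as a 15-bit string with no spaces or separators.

Place data at non-parity positions: p1 p2 0 p4 1 1 0 p8 0 1 1 0 0 0 0
p1 (pos 1,3,5,7,9,11,13,15): XOR of data positions = 0⊕1⊕0⊕0⊕1⊕0⊕0 = 0
p2 (pos 2,3,6,7,10,11,14,15): XOR of data positions = 0⊕1⊕0⊕1⊕1⊕0⊕0 = 1
p4 (pos 4,5,6,7,12,13,14,15): XOR of data positions = 1⊕1⊕0⊕0⊕0⊕0⊕0 = 0
p8 (pos 8,9,10,11,12,13,14,15): XOR of data positions = 0⊕1⊕1⊕0⊕0⊕0⊕0 = 0
Codeword: 010011000110000

010011000110000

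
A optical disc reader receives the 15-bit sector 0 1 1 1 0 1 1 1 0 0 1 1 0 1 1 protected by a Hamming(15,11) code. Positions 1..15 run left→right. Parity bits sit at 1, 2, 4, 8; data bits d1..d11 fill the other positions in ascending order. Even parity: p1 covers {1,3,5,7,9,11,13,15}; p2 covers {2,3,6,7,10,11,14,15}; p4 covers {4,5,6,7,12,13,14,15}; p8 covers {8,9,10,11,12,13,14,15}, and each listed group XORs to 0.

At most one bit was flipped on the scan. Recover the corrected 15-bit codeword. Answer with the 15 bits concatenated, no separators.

s1 (pos 1,3,5,7,9,11,13,15): 0⊕1⊕0⊕1⊕0⊕1⊕0⊕1 = 0
s2 (pos 2,3,6,7,10,11,14,15): 1⊕1⊕1⊕1⊕0⊕1⊕1⊕1 = 1
s4 (pos 4,5,6,7,12,13,14,15): 1⊕0⊕1⊕1⊕1⊕0⊕1⊕1 = 0
s8 (pos 8,9,10,11,12,13,14,15): 1⊕0⊕0⊕1⊕1⊕0⊕1⊕1 = 1
Syndrome s8…s1 = 1010 → error at position 10.
Flip position 10: 011101110011011 → 011101110111011

011101110111011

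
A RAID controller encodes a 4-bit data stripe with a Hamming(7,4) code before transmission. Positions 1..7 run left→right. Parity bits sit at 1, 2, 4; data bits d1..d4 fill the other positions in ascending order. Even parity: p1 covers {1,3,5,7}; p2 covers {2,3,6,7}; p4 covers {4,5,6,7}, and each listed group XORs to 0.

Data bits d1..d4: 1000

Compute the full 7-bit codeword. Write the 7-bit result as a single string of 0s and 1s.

1110000

Place data at non-parity positions: p1 p2 1 p4 0 0 0
p1 (pos 1,3,5,7): XOR of data positions = 1⊕0⊕0 = 1
p2 (pos 2,3,6,7): XOR of data positions = 1⊕0⊕0 = 1
p4 (pos 4,5,6,7): XOR of data positions = 0⊕0⊕0 = 0
Codeword: 1110000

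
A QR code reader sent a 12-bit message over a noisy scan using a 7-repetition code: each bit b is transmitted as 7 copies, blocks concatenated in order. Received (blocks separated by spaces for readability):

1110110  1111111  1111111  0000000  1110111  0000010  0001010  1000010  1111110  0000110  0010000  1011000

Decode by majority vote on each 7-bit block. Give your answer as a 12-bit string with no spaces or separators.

111010001000

Block 1 (1110110): 5 ones → 1
Block 2 (1111111): 7 ones → 1
Block 3 (1111111): 7 ones → 1
Block 4 (0000000): 0 ones → 0
Block 5 (1110111): 6 ones → 1
Block 6 (0000010): 1 one → 0
Block 7 (0001010): 2 ones → 0
Block 8 (1000010): 2 ones → 0
Block 9 (1111110): 6 ones → 1
Block 10 (0000110): 2 ones → 0
Block 11 (0010000): 1 one → 0
Block 12 (1011000): 3 ones → 0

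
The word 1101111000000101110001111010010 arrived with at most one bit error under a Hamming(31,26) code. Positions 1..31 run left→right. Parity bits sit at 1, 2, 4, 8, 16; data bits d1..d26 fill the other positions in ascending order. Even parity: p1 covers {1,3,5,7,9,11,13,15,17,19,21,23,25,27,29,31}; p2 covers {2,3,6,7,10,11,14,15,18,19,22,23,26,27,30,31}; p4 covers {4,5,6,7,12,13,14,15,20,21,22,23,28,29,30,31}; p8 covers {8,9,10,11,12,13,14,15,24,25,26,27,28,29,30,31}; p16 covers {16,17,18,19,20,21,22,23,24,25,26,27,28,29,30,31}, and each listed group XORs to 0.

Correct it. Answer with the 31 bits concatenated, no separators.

s1 (pos 1,3,5,7,9,11,13,15,17,19,21,23,25,27,29,31): 1⊕0⊕1⊕1⊕0⊕0⊕0⊕0⊕1⊕0⊕0⊕1⊕1⊕1⊕0⊕0 = 1
s2 (pos 2,3,6,7,10,11,14,15,18,19,22,23,26,27,30,31): 1⊕0⊕1⊕1⊕0⊕0⊕1⊕0⊕1⊕0⊕1⊕1⊕0⊕1⊕1⊕0 = 1
s4 (pos 4,5,6,7,12,13,14,15,20,21,22,23,28,29,30,31): 1⊕1⊕1⊕1⊕0⊕0⊕1⊕0⊕0⊕0⊕1⊕1⊕0⊕0⊕1⊕0 = 0
s8 (pos 8,9,10,11,12,13,14,15,24,25,26,27,28,29,30,31): 0⊕0⊕0⊕0⊕0⊕0⊕1⊕0⊕1⊕1⊕0⊕1⊕0⊕0⊕1⊕0 = 1
s16 (pos 16,17,18,19,20,21,22,23,24,25,26,27,28,29,30,31): 1⊕1⊕1⊕0⊕0⊕0⊕1⊕1⊕1⊕1⊕0⊕1⊕0⊕0⊕1⊕0 = 1
Syndrome s16…s1 = 11011 → error at position 27.
Flip position 27: 1101111000000101110001111010010 → 1101111000000101110001111000010

1101111000000101110001111000010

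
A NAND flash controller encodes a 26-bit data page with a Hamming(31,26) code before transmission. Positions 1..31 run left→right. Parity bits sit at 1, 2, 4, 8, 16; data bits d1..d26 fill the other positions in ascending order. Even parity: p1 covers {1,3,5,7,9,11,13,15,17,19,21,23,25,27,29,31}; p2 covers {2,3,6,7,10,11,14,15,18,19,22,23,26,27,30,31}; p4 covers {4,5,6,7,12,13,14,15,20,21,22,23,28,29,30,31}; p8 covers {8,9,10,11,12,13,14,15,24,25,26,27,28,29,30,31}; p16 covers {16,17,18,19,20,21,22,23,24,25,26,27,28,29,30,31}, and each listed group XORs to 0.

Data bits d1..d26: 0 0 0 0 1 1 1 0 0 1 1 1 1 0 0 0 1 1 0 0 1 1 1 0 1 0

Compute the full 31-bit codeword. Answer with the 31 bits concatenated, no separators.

0000000111100110110001100111010

Place data at non-parity positions: p1 p2 0 p4 0 0 0 p8 1 1 1 0 0 1 1 p16 1 1 0 0 0 1 1 0 0 1 1 1 0 1 0
p1 (pos 1,3,5,7,9,11,13,15,17,19,21,23,25,27,29,31): XOR of data positions = 0⊕0⊕0⊕1⊕1⊕0⊕1⊕1⊕0⊕0⊕1⊕0⊕1⊕0⊕0 = 0
p2 (pos 2,3,6,7,10,11,14,15,18,19,22,23,26,27,30,31): XOR of data positions = 0⊕0⊕0⊕1⊕1⊕1⊕1⊕1⊕0⊕1⊕1⊕1⊕1⊕1⊕0 = 0
p4 (pos 4,5,6,7,12,13,14,15,20,21,22,23,28,29,30,31): XOR of data positions = 0⊕0⊕0⊕0⊕0⊕1⊕1⊕0⊕0⊕1⊕1⊕1⊕0⊕1⊕0 = 0
p8 (pos 8,9,10,11,12,13,14,15,24,25,26,27,28,29,30,31): XOR of data positions = 1⊕1⊕1⊕0⊕0⊕1⊕1⊕0⊕0⊕1⊕1⊕1⊕0⊕1⊕0 = 1
p16 (pos 16,17,18,19,20,21,22,23,24,25,26,27,28,29,30,31): XOR of data positions = 1⊕1⊕0⊕0⊕0⊕1⊕1⊕0⊕0⊕1⊕1⊕1⊕0⊕1⊕0 = 0
Codeword: 0000000111100110110001100111010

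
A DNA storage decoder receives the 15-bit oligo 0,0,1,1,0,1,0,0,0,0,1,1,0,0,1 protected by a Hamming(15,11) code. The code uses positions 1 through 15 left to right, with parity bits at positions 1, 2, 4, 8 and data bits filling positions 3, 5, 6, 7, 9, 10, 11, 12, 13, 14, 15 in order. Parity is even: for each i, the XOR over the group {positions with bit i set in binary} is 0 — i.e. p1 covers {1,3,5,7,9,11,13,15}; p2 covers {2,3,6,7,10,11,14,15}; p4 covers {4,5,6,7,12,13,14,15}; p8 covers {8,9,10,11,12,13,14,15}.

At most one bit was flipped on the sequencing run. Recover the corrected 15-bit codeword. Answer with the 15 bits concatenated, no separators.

001101001011001

s1 (pos 1,3,5,7,9,11,13,15): 0⊕1⊕0⊕0⊕0⊕1⊕0⊕1 = 1
s2 (pos 2,3,6,7,10,11,14,15): 0⊕1⊕1⊕0⊕0⊕1⊕0⊕1 = 0
s4 (pos 4,5,6,7,12,13,14,15): 1⊕0⊕1⊕0⊕1⊕0⊕0⊕1 = 0
s8 (pos 8,9,10,11,12,13,14,15): 0⊕0⊕0⊕1⊕1⊕0⊕0⊕1 = 1
Syndrome s8…s1 = 1001 → error at position 9.
Flip position 9: 001101000011001 → 001101001011001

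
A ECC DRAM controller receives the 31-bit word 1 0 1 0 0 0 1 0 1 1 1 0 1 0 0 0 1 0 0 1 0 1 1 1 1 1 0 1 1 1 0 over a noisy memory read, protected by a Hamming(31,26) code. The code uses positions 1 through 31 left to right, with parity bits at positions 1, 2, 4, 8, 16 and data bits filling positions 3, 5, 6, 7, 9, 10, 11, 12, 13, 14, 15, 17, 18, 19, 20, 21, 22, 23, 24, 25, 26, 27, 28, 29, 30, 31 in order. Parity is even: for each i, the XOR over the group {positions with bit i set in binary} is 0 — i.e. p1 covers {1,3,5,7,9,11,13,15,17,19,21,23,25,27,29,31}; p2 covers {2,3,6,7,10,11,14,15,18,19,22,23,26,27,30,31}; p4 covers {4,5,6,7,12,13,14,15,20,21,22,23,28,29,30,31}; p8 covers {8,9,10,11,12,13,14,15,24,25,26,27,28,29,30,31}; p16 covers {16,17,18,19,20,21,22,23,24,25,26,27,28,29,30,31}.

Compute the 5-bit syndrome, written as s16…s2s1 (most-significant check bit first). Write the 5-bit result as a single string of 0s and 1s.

s1 (pos 1,3,5,7,9,11,13,15,17,19,21,23,25,27,29,31): 1⊕1⊕0⊕1⊕1⊕1⊕1⊕0⊕1⊕0⊕0⊕1⊕1⊕0⊕1⊕0 = 0
s2 (pos 2,3,6,7,10,11,14,15,18,19,22,23,26,27,30,31): 0⊕1⊕0⊕1⊕1⊕1⊕0⊕0⊕0⊕0⊕1⊕1⊕1⊕0⊕1⊕0 = 0
s4 (pos 4,5,6,7,12,13,14,15,20,21,22,23,28,29,30,31): 0⊕0⊕0⊕1⊕0⊕1⊕0⊕0⊕1⊕0⊕1⊕1⊕1⊕1⊕1⊕0 = 0
s8 (pos 8,9,10,11,12,13,14,15,24,25,26,27,28,29,30,31): 0⊕1⊕1⊕1⊕0⊕1⊕0⊕0⊕1⊕1⊕1⊕0⊕1⊕1⊕1⊕0 = 0
s16 (pos 16,17,18,19,20,21,22,23,24,25,26,27,28,29,30,31): 0⊕1⊕0⊕0⊕1⊕0⊕1⊕1⊕1⊕1⊕1⊕0⊕1⊕1⊕1⊕0 = 0
Syndrome s16…s1 = 00000 → no error.

00000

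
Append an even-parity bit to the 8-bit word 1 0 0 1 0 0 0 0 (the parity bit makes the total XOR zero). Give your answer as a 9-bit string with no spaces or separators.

XOR of the 8 data bits: 1⊕0⊕0⊕1⊕0⊕0⊕0⊕0 = 0
Parity bit = 0 (so all 9 bits XOR to 0).

100100000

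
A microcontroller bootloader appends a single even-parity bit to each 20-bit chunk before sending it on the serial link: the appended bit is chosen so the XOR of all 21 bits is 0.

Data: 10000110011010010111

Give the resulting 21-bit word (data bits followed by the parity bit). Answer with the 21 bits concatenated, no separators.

XOR of the 20 data bits: 1⊕0⊕0⊕0⊕0⊕1⊕1⊕0⊕0⊕1⊕1⊕0⊕1⊕0⊕0⊕1⊕0⊕1⊕1⊕1 = 0
Parity bit = 0 (so all 21 bits XOR to 0).

100001100110100101110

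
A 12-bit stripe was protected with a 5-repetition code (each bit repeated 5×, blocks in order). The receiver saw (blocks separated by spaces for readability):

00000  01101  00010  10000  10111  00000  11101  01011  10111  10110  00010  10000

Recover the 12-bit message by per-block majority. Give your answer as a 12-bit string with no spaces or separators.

010010111100

Block 1 (00000): 0 ones → 0
Block 2 (01101): 3 ones → 1
Block 3 (00010): 1 one → 0
Block 4 (10000): 1 one → 0
Block 5 (10111): 4 ones → 1
Block 6 (00000): 0 ones → 0
Block 7 (11101): 4 ones → 1
Block 8 (01011): 3 ones → 1
Block 9 (10111): 4 ones → 1
Block 10 (10110): 3 ones → 1
Block 11 (00010): 1 one → 0
Block 12 (10000): 1 one → 0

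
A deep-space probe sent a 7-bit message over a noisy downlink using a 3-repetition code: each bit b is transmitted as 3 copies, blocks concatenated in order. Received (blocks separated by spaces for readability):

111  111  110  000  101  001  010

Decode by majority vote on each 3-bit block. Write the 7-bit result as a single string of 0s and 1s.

Block 1 (111): 3 ones → 1
Block 2 (111): 3 ones → 1
Block 3 (110): 2 ones → 1
Block 4 (000): 0 ones → 0
Block 5 (101): 2 ones → 1
Block 6 (001): 1 one → 0
Block 7 (010): 1 one → 0

1110100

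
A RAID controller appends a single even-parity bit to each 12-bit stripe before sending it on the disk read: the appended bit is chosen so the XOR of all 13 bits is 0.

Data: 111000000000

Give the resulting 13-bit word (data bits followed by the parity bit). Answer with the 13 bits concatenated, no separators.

1110000000001

XOR of the 12 data bits: 1⊕1⊕1⊕0⊕0⊕0⊕0⊕0⊕0⊕0⊕0⊕0 = 1
Parity bit = 1 (so all 13 bits XOR to 0).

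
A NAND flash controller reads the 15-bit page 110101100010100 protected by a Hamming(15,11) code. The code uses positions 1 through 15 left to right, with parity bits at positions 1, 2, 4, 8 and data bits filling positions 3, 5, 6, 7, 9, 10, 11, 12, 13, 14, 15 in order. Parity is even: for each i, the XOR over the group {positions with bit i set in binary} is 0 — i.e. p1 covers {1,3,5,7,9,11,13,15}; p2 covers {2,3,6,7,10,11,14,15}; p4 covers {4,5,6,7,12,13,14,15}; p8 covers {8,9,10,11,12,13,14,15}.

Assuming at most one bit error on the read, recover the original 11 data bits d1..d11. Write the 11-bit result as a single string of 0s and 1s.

s1 (pos 1,3,5,7,9,11,13,15): 1⊕0⊕0⊕1⊕0⊕1⊕1⊕0 = 0
s2 (pos 2,3,6,7,10,11,14,15): 1⊕0⊕1⊕1⊕0⊕1⊕0⊕0 = 0
s4 (pos 4,5,6,7,12,13,14,15): 1⊕0⊕1⊕1⊕0⊕1⊕0⊕0 = 0
s8 (pos 8,9,10,11,12,13,14,15): 0⊕0⊕0⊕1⊕0⊕1⊕0⊕0 = 0
Syndrome s8…s1 = 0000 → no error.
Read data bits from positions 3,5,6,7,9,10,11,12,13,14,15: 00110010100

00110010100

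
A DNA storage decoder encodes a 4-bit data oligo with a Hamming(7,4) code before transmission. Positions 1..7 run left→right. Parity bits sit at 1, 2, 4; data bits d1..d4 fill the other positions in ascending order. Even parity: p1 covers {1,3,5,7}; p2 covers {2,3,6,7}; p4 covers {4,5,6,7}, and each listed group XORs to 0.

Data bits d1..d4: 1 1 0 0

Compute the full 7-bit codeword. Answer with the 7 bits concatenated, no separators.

0111100

Place data at non-parity positions: p1 p2 1 p4 1 0 0
p1 (pos 1,3,5,7): XOR of data positions = 1⊕1⊕0 = 0
p2 (pos 2,3,6,7): XOR of data positions = 1⊕0⊕0 = 1
p4 (pos 4,5,6,7): XOR of data positions = 1⊕0⊕0 = 1
Codeword: 0111100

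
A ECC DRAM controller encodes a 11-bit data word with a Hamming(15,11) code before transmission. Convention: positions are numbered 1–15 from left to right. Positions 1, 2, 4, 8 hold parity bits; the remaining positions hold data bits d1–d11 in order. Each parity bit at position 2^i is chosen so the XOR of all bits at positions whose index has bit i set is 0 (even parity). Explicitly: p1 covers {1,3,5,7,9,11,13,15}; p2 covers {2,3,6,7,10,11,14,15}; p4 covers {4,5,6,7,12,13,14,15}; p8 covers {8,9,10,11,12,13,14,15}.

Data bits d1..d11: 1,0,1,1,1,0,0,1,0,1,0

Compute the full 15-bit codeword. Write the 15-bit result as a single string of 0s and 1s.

Place data at non-parity positions: p1 p2 1 p4 0 1 1 p8 1 0 0 1 0 1 0
p1 (pos 1,3,5,7,9,11,13,15): XOR of data positions = 1⊕0⊕1⊕1⊕0⊕0⊕0 = 1
p2 (pos 2,3,6,7,10,11,14,15): XOR of data positions = 1⊕1⊕1⊕0⊕0⊕1⊕0 = 0
p4 (pos 4,5,6,7,12,13,14,15): XOR of data positions = 0⊕1⊕1⊕1⊕0⊕1⊕0 = 0
p8 (pos 8,9,10,11,12,13,14,15): XOR of data positions = 1⊕0⊕0⊕1⊕0⊕1⊕0 = 1
Codeword: 101001111001010

101001111001010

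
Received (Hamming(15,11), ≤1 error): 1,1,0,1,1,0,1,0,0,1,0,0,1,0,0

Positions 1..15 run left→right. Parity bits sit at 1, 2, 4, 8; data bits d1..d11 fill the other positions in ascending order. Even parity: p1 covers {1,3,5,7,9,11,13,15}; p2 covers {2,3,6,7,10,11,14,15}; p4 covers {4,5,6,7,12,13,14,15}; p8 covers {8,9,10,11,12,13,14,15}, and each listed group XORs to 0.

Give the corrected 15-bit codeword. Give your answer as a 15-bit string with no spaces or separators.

100110100100100

s1 (pos 1,3,5,7,9,11,13,15): 1⊕0⊕1⊕1⊕0⊕0⊕1⊕0 = 0
s2 (pos 2,3,6,7,10,11,14,15): 1⊕0⊕0⊕1⊕1⊕0⊕0⊕0 = 1
s4 (pos 4,5,6,7,12,13,14,15): 1⊕1⊕0⊕1⊕0⊕1⊕0⊕0 = 0
s8 (pos 8,9,10,11,12,13,14,15): 0⊕0⊕1⊕0⊕0⊕1⊕0⊕0 = 0
Syndrome s8…s1 = 0010 → error at position 2.
Flip position 2: 110110100100100 → 100110100100100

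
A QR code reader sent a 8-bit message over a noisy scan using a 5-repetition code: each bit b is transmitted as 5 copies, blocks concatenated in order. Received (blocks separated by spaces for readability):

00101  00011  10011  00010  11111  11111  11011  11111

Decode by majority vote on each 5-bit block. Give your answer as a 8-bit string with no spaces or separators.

00101111

Block 1 (00101): 2 ones → 0
Block 2 (00011): 2 ones → 0
Block 3 (10011): 3 ones → 1
Block 4 (00010): 1 one → 0
Block 5 (11111): 5 ones → 1
Block 6 (11111): 5 ones → 1
Block 7 (11011): 4 ones → 1
Block 8 (11111): 5 ones → 1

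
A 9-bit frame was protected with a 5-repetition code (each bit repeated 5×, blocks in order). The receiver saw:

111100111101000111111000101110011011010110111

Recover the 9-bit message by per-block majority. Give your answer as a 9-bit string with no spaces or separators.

Block 1 (11110): 4 ones → 1
Block 2 (01111): 4 ones → 1
Block 3 (01000): 1 one → 0
Block 4 (11111): 5 ones → 1
Block 5 (10001): 2 ones → 0
Block 6 (01110): 3 ones → 1
Block 7 (01101): 3 ones → 1
Block 8 (10101): 3 ones → 1
Block 9 (10111): 4 ones → 1

110101111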